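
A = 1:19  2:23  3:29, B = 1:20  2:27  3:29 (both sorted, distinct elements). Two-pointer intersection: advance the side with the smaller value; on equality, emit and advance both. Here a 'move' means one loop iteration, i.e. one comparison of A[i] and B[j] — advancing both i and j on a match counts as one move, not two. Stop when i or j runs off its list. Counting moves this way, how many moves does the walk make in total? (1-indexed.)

5 moves

i=1 j=1: 19<20, i++
i=2 j=1: 23>20, j++
i=2 j=2: 23<27, i++
i=3 j=2: 29>27, j++
i=3 j=3: 29==29 emit, i++,j++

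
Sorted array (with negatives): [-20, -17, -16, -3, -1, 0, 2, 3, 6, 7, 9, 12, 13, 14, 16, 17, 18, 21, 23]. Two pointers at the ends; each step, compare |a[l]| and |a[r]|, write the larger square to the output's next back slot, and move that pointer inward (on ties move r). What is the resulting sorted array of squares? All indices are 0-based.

[0, 1, 4, 9, 9, 36, 49, 81, 144, 169, 196, 256, 256, 289, 289, 324, 400, 441, 529]

[0,18] |-20|<=|23| out[18]=529 → r--
[0,17] |-20|<=|21| out[17]=441 → r--
[0,16] |-20|>|18| out[16]=400 → l++
[1,16] |-17|<=|18| out[15]=324 → r--
[1,15] |-17|<=|17| out[14]=289 → r--
[1,14] |-17|>|16| out[13]=289 → l++
[2,14] |-16|<=|16| out[12]=256 → r--
[2,13] |-16|>|14| out[11]=256 → l++
[3,13] |-3|<=|14| out[10]=196 → r--
[3,12] |-3|<=|13| out[9]=169 → r--
[3,11] |-3|<=|12| out[8]=144 → r--
[3,10] |-3|<=|9| out[7]=81 → r--
[3,9] |-3|<=|7| out[6]=49 → r--
[3,8] |-3|<=|6| out[5]=36 → r--
[3,7] |-3|<=|3| out[4]=9 → r--
[3,6] |-3|>|2| out[3]=9 → l++
[4,6] |-1|<=|2| out[2]=4 → r--
[4,5] |-1|>|0| out[1]=1 → l++
[5,5] |0|<=|0| out[0]=0 → r--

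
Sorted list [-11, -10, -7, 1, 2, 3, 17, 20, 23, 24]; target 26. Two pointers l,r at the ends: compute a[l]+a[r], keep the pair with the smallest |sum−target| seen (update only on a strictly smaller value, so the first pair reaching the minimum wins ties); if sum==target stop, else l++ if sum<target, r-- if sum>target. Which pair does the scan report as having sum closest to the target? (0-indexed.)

[0,9] -11+24=13 d=13 * → l++
[1,9] -10+24=14 d=12 * → l++
[2,9] -7+24=17 d=9 * → l++
[3,9] 1+24=25 d=1 * → l++
[4,9] 2+24=26 d=0 * → stop

pair (2, 24) with sum 26 (|Δ|=0)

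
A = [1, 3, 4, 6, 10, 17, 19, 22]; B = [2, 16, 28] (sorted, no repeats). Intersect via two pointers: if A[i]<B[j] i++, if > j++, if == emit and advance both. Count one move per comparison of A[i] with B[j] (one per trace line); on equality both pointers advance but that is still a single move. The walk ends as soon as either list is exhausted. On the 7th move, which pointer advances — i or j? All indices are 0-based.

j

i=0 j=0: 1<2, i++
i=1 j=0: 3>2, j++
i=1 j=1: 3<16, i++
i=2 j=1: 4<16, i++
i=3 j=1: 6<16, i++
i=4 j=1: 10<16, i++
i=5 j=1: 17>16, j++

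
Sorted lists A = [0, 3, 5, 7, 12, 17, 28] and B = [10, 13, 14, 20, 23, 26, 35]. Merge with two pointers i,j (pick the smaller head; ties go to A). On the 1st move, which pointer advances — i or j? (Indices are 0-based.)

i

i=0 j=0: A[i]=0<=B[j]=10 take 0, i++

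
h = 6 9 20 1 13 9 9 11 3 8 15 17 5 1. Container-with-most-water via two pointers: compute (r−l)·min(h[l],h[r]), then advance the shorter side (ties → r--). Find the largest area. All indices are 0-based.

l=0 r=13: min(6,1)*13=13 best=13 *, r--
l=0 r=12: min(6,5)*12=60 best=60 *, r--
l=0 r=11: min(6,17)*11=66 best=66 *, l++
l=1 r=11: min(9,17)*10=90 best=90 *, l++
l=2 r=11: min(20,17)*9=153 best=153 *, r--
l=2 r=10: min(20,15)*8=120 best=153, r--
l=2 r=9: min(20,8)*7=56 best=153, r--
l=2 r=8: min(20,3)*6=18 best=153, r--
l=2 r=7: min(20,11)*5=55 best=153, r--
l=2 r=6: min(20,9)*4=36 best=153, r--
l=2 r=5: min(20,9)*3=27 best=153, r--
l=2 r=4: min(20,13)*2=26 best=153, r--
l=2 r=3: min(20,1)*1=1 best=153, r--

max area = 153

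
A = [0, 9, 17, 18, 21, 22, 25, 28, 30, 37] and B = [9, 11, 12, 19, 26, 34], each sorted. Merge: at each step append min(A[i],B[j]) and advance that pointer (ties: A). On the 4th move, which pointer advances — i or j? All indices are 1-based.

i=1 j=1: A[i]=0<=B[j]=9 take 0, i++
i=2 j=1: A[i]=9<=B[j]=9 take 9, i++
i=3 j=1: A[i]=17>B[j]=9 take 9, j++
i=3 j=2: A[i]=17>B[j]=11 take 11, j++

j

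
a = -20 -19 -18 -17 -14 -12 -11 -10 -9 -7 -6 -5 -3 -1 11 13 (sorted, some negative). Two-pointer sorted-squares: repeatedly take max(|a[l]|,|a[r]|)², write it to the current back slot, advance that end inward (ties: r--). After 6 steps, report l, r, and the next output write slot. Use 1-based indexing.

[1,16] |-20|>|13| out[16]=400 → l++
[2,16] |-19|>|13| out[15]=361 → l++
[3,16] |-18|>|13| out[14]=324 → l++
[4,16] |-17|>|13| out[13]=289 → l++
[5,16] |-14|>|13| out[12]=196 → l++
[6,16] |-12|<=|13| out[11]=169 → r--

l=6, r=15, next write slot=10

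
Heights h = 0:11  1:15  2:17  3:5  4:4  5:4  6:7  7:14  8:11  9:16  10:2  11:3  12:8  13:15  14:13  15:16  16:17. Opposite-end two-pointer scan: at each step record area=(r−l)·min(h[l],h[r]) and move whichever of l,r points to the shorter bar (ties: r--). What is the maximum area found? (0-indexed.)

[0,16] min(11,17)*16=176 best=176 * → l++
[1,16] min(15,17)*15=225 best=225 * → l++
[2,16] min(17,17)*14=238 best=238 * → r--
[2,15] min(17,16)*13=208 best=238 → r--
[2,14] min(17,13)*12=156 best=238 → r--
[2,13] min(17,15)*11=165 best=238 → r--
[2,12] min(17,8)*10=80 best=238 → r--
[2,11] min(17,3)*9=27 best=238 → r--
[2,10] min(17,2)*8=16 best=238 → r--
[2,9] min(17,16)*7=112 best=238 → r--
[2,8] min(17,11)*6=66 best=238 → r--
[2,7] min(17,14)*5=70 best=238 → r--
[2,6] min(17,7)*4=28 best=238 → r--
[2,5] min(17,4)*3=12 best=238 → r--
[2,4] min(17,4)*2=8 best=238 → r--
[2,3] min(17,5)*1=5 best=238 → r--

max area = 238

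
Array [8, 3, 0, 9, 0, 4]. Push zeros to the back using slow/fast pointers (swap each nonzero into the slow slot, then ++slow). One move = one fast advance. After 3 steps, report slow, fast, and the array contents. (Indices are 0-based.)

slow=2, fast=3, a=[8, 3, 0, 9, 0, 4]

slow=0 fast=0: a[fast]=8≠0 swap→a[0]=8, slow++,fast++
slow=1 fast=1: a[fast]=3≠0 swap→a[1]=3, slow++,fast++
slow=2 fast=2: a[fast]=0, fast++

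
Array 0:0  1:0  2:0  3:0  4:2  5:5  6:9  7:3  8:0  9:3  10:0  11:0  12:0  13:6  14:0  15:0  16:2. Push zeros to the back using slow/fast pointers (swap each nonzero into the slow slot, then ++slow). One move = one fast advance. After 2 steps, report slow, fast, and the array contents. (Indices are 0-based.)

(s=0,f=0) a[fast]=0 → fast++
(s=0,f=1) a[fast]=0 → fast++

slow=0, fast=2, a=[0, 0, 0, 0, 2, 5, 9, 3, 0, 3, 0, 0, 0, 6, 0, 0, 2]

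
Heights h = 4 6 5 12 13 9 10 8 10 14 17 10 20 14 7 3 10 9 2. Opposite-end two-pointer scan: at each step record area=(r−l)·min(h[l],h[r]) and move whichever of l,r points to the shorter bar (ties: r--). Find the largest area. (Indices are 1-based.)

l=1 r=19: min(4,2)*18=36 best=36 *, r--
l=1 r=18: min(4,9)*17=68 best=68 *, l++
l=2 r=18: min(6,9)*16=96 best=96 *, l++
l=3 r=18: min(5,9)*15=75 best=96, l++
l=4 r=18: min(12,9)*14=126 best=126 *, r--
l=4 r=17: min(12,10)*13=130 best=130 *, r--
l=4 r=16: min(12,3)*12=36 best=130, r--
l=4 r=15: min(12,7)*11=77 best=130, r--
l=4 r=14: min(12,14)*10=120 best=130, l++
l=5 r=14: min(13,14)*9=117 best=130, l++
l=6 r=14: min(9,14)*8=72 best=130, l++
l=7 r=14: min(10,14)*7=70 best=130, l++
l=8 r=14: min(8,14)*6=48 best=130, l++
l=9 r=14: min(10,14)*5=50 best=130, l++
l=10 r=14: min(14,14)*4=56 best=130, r--
l=10 r=13: min(14,20)*3=42 best=130, l++
l=11 r=13: min(17,20)*2=34 best=130, l++
l=12 r=13: min(10,20)*1=10 best=130, l++

max area = 130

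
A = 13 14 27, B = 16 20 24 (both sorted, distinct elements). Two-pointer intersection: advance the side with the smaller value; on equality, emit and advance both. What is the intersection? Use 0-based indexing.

intersection = []

[i=0,j=0] 13<16 → i++
[i=1,j=0] 14<16 → i++
[i=2,j=0] 27>16 → j++
[i=2,j=1] 27>20 → j++
[i=2,j=2] 27>24 → j++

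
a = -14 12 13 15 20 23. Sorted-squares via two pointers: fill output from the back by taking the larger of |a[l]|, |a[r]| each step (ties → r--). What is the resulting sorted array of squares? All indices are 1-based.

[144, 169, 196, 225, 400, 529]

l=1 r=6: |-14|<=|23| out[6]=529, r--
l=1 r=5: |-14|<=|20| out[5]=400, r--
l=1 r=4: |-14|<=|15| out[4]=225, r--
l=1 r=3: |-14|>|13| out[3]=196, l++
l=2 r=3: |12|<=|13| out[2]=169, r--
l=2 r=2: |12|<=|12| out[1]=144, r--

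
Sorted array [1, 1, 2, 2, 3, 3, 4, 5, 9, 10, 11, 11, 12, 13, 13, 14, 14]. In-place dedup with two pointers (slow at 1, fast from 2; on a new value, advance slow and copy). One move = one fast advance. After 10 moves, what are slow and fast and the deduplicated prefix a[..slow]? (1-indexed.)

(s=1,f=2) a[fast]=1=a[slow] dup → fast++
(s=1,f=3) a[fast]=2≠a[slow]=1 write a[2]=2 → slow++,fast++
(s=2,f=4) a[fast]=2=a[slow] dup → fast++
(s=2,f=5) a[fast]=3≠a[slow]=2 write a[3]=3 → slow++,fast++
(s=3,f=6) a[fast]=3=a[slow] dup → fast++
(s=3,f=7) a[fast]=4≠a[slow]=3 write a[4]=4 → slow++,fast++
(s=4,f=8) a[fast]=5≠a[slow]=4 write a[5]=5 → slow++,fast++
(s=5,f=9) a[fast]=9≠a[slow]=5 write a[6]=9 → slow++,fast++
(s=6,f=10) a[fast]=10≠a[slow]=9 write a[7]=10 → slow++,fast++
(s=7,f=11) a[fast]=11≠a[slow]=10 write a[8]=11 → slow++,fast++

slow=8, fast=12, prefix=[1, 2, 3, 4, 5, 9, 10, 11]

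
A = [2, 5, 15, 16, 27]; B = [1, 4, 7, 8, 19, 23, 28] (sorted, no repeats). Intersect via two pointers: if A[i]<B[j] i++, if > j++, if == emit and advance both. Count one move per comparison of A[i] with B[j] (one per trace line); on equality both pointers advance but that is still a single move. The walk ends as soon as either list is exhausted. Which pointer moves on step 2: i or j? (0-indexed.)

i=0 j=0: 2>1, j++
i=0 j=1: 2<4, i++

i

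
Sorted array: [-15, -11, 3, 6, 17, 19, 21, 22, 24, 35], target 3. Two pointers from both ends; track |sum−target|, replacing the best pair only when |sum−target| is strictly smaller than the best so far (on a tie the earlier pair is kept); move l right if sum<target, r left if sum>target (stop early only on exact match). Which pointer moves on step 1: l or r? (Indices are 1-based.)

[1,10] -15+35=20 d=17 * → r--

r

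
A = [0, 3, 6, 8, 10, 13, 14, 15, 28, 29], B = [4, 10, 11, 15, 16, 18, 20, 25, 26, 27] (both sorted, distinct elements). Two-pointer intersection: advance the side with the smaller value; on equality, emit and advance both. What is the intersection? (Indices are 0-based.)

[i=0,j=0] 0<4 → i++
[i=1,j=0] 3<4 → i++
[i=2,j=0] 6>4 → j++
[i=2,j=1] 6<10 → i++
[i=3,j=1] 8<10 → i++
[i=4,j=1] 10==10 emit → i++,j++
[i=5,j=2] 13>11 → j++
[i=5,j=3] 13<15 → i++
[i=6,j=3] 14<15 → i++
[i=7,j=3] 15==15 emit → i++,j++
[i=8,j=4] 28>16 → j++
[i=8,j=5] 28>18 → j++
[i=8,j=6] 28>20 → j++
[i=8,j=7] 28>25 → j++
[i=8,j=8] 28>26 → j++
[i=8,j=9] 28>27 → j++

intersection = [10, 15]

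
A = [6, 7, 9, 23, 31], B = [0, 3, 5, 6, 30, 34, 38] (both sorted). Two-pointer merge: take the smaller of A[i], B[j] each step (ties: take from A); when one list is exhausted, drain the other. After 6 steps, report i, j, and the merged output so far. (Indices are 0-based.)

i=2, j=4, merged so far=[0, 3, 5, 6, 6, 7]

[i=0,j=0] A[i]=6>B[j]=0 take 0 → j++
[i=0,j=1] A[i]=6>B[j]=3 take 3 → j++
[i=0,j=2] A[i]=6>B[j]=5 take 5 → j++
[i=0,j=3] A[i]=6<=B[j]=6 take 6 → i++
[i=1,j=3] A[i]=7>B[j]=6 take 6 → j++
[i=1,j=4] A[i]=7<=B[j]=30 take 7 → i++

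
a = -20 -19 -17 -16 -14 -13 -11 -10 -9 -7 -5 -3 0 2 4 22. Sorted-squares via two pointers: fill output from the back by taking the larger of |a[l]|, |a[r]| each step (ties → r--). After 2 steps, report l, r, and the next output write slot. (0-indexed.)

l=1, r=14, next write slot=13

[0,15] |-20|<=|22| out[15]=484 → r--
[0,14] |-20|>|4| out[14]=400 → l++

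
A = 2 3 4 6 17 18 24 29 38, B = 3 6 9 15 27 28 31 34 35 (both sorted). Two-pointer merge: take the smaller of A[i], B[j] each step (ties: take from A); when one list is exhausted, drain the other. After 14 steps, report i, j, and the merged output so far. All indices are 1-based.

i=1 j=1: A[i]=2<=B[j]=3 take 2, i++
i=2 j=1: A[i]=3<=B[j]=3 take 3, i++
i=3 j=1: A[i]=4>B[j]=3 take 3, j++
i=3 j=2: A[i]=4<=B[j]=6 take 4, i++
i=4 j=2: A[i]=6<=B[j]=6 take 6, i++
i=5 j=2: A[i]=17>B[j]=6 take 6, j++
i=5 j=3: A[i]=17>B[j]=9 take 9, j++
i=5 j=4: A[i]=17>B[j]=15 take 15, j++
i=5 j=5: A[i]=17<=B[j]=27 take 17, i++
i=6 j=5: A[i]=18<=B[j]=27 take 18, i++
i=7 j=5: A[i]=24<=B[j]=27 take 24, i++
i=8 j=5: A[i]=29>B[j]=27 take 27, j++
i=8 j=6: A[i]=29>B[j]=28 take 28, j++
i=8 j=7: A[i]=29<=B[j]=31 take 29, i++

i=9, j=7, merged so far=[2, 3, 3, 4, 6, 6, 9, 15, 17, 18, 24, 27, 28, 29]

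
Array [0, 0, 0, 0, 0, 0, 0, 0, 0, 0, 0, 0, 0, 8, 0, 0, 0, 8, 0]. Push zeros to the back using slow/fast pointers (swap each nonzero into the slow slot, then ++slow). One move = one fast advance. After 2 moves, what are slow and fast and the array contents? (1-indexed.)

slow=1 fast=1: a[fast]=0, fast++
slow=1 fast=2: a[fast]=0, fast++

slow=1, fast=3, a=[0, 0, 0, 0, 0, 0, 0, 0, 0, 0, 0, 0, 0, 8, 0, 0, 0, 8, 0]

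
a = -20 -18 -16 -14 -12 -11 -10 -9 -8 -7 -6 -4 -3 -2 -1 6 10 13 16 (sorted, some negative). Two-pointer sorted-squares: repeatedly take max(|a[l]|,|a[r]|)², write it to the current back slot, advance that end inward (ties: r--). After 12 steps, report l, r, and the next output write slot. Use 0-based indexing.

l=9, r=15, next write slot=6

[0,18] |-20|>|16| out[18]=400 → l++
[1,18] |-18|>|16| out[17]=324 → l++
[2,18] |-16|<=|16| out[16]=256 → r--
[2,17] |-16|>|13| out[15]=256 → l++
[3,17] |-14|>|13| out[14]=196 → l++
[4,17] |-12|<=|13| out[13]=169 → r--
[4,16] |-12|>|10| out[12]=144 → l++
[5,16] |-11|>|10| out[11]=121 → l++
[6,16] |-10|<=|10| out[10]=100 → r--
[6,15] |-10|>|6| out[9]=100 → l++
[7,15] |-9|>|6| out[8]=81 → l++
[8,15] |-8|>|6| out[7]=64 → l++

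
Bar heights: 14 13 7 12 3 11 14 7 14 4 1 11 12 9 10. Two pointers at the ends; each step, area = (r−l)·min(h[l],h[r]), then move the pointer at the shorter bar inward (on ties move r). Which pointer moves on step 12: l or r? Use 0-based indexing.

[0,14] min(14,10)*14=140 best=140 * → r--
[0,13] min(14,9)*13=117 best=140 → r--
[0,12] min(14,12)*12=144 best=144 * → r--
[0,11] min(14,11)*11=121 best=144 → r--
[0,10] min(14,1)*10=10 best=144 → r--
[0,9] min(14,4)*9=36 best=144 → r--
[0,8] min(14,14)*8=112 best=144 → r--
[0,7] min(14,7)*7=49 best=144 → r--
[0,6] min(14,14)*6=84 best=144 → r--
[0,5] min(14,11)*5=55 best=144 → r--
[0,4] min(14,3)*4=12 best=144 → r--
[0,3] min(14,12)*3=36 best=144 → r--

r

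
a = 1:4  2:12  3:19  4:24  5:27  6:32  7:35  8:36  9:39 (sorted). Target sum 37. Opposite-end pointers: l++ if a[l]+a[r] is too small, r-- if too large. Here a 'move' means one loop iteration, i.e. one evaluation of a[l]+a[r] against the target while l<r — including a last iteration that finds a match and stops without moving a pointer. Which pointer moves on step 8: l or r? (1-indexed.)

r

l=1 r=9: 4+39=43 >37, r--
l=1 r=8: 4+36=40 >37, r--
l=1 r=7: 4+35=39 >37, r--
l=1 r=6: 4+32=36 <37, l++
l=2 r=6: 12+32=44 >37, r--
l=2 r=5: 12+27=39 >37, r--
l=2 r=4: 12+24=36 <37, l++
l=3 r=4: 19+24=43 >37, r--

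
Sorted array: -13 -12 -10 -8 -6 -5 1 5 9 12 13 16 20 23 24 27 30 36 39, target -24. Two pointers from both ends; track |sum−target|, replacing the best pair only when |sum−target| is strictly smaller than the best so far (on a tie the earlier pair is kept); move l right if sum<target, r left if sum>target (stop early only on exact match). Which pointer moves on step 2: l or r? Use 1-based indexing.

r

l=1 r=19: -13+39=26 d=50 *, r--
l=1 r=18: -13+36=23 d=47 *, r--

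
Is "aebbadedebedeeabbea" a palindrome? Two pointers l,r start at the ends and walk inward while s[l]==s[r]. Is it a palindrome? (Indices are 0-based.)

not a palindrome (mismatch at 5,13)

l=0 r=18: 'a'=='a', l++,r--
l=1 r=17: 'e'=='e', l++,r--
l=2 r=16: 'b'=='b', l++,r--
l=3 r=15: 'b'=='b', l++,r--
l=4 r=14: 'a'=='a', l++,r--
l=5 r=13: 'd'!='e', stop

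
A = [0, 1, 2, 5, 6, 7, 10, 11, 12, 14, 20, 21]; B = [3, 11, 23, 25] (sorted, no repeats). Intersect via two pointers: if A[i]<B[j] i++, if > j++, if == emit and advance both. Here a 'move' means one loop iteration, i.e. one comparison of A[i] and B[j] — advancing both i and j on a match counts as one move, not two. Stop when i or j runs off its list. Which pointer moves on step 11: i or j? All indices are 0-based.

[i=0,j=0] 0<3 → i++
[i=1,j=0] 1<3 → i++
[i=2,j=0] 2<3 → i++
[i=3,j=0] 5>3 → j++
[i=3,j=1] 5<11 → i++
[i=4,j=1] 6<11 → i++
[i=5,j=1] 7<11 → i++
[i=6,j=1] 10<11 → i++
[i=7,j=1] 11==11 emit → i++,j++
[i=8,j=2] 12<23 → i++
[i=9,j=2] 14<23 → i++

i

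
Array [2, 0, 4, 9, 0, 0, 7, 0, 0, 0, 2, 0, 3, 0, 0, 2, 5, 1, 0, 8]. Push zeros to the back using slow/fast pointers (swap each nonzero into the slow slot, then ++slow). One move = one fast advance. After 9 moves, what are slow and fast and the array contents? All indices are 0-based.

slow=4, fast=9, a=[2, 4, 9, 7, 0, 0, 0, 0, 0, 0, 2, 0, 3, 0, 0, 2, 5, 1, 0, 8]

(s=0,f=0) a[fast]=2≠0 swap→a[0]=2 → slow++,fast++
(s=1,f=1) a[fast]=0 → fast++
(s=1,f=2) a[fast]=4≠0 swap→a[1]=4 → slow++,fast++
(s=2,f=3) a[fast]=9≠0 swap→a[2]=9 → slow++,fast++
(s=3,f=4) a[fast]=0 → fast++
(s=3,f=5) a[fast]=0 → fast++
(s=3,f=6) a[fast]=7≠0 swap→a[3]=7 → slow++,fast++
(s=4,f=7) a[fast]=0 → fast++
(s=4,f=8) a[fast]=0 → fast++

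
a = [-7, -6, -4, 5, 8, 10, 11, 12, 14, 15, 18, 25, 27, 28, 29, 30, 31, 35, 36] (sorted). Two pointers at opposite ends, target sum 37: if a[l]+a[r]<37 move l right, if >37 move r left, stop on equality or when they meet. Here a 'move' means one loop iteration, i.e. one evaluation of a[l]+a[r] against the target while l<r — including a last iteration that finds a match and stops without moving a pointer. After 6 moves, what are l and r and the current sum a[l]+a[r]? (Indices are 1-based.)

l=5, r=17, sum=39

[1,19] -7+36=29 <37 → l++
[2,19] -6+36=30 <37 → l++
[3,19] -4+36=32 <37 → l++
[4,19] 5+36=41 >37 → r--
[4,18] 5+35=40 >37 → r--
[4,17] 5+31=36 <37 → l++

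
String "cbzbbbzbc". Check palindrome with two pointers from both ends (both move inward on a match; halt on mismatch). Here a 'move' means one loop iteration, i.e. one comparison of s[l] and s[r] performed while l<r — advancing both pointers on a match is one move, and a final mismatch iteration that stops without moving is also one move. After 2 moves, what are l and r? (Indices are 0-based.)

l=2, r=6

l=0 r=8: 'c'=='c', l++,r--
l=1 r=7: 'b'=='b', l++,r--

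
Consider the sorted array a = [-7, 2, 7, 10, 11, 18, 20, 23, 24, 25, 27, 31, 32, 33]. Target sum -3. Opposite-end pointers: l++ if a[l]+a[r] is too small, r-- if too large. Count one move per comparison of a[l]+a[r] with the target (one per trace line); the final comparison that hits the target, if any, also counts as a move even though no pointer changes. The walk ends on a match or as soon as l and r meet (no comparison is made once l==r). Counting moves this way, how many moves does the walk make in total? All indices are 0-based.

13 moves

[0,13] -7+33=26 >-3 → r--
[0,12] -7+32=25 >-3 → r--
[0,11] -7+31=24 >-3 → r--
[0,10] -7+27=20 >-3 → r--
[0,9] -7+25=18 >-3 → r--
[0,8] -7+24=17 >-3 → r--
[0,7] -7+23=16 >-3 → r--
[0,6] -7+20=13 >-3 → r--
[0,5] -7+18=11 >-3 → r--
[0,4] -7+11=4 >-3 → r--
[0,3] -7+10=3 >-3 → r--
[0,2] -7+7=0 >-3 → r--
[0,1] -7+2=-5 <-3 → l++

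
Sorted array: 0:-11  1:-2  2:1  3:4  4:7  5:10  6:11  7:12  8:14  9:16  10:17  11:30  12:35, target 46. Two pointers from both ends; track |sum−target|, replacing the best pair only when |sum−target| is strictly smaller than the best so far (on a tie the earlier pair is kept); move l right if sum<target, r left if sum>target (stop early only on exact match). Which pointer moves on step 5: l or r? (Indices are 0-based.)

[0,12] -11+35=24 d=22 * → l++
[1,12] -2+35=33 d=13 * → l++
[2,12] 1+35=36 d=10 * → l++
[3,12] 4+35=39 d=7 * → l++
[4,12] 7+35=42 d=4 * → l++

l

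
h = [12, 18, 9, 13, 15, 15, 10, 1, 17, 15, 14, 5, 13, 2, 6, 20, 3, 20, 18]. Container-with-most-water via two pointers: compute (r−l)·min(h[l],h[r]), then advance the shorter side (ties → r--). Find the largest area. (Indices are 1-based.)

max area = 306

l=1 r=19: min(12,18)*18=216 best=216 *, l++
l=2 r=19: min(18,18)*17=306 best=306 *, r--
l=2 r=18: min(18,20)*16=288 best=306, l++
l=3 r=18: min(9,20)*15=135 best=306, l++
l=4 r=18: min(13,20)*14=182 best=306, l++
l=5 r=18: min(15,20)*13=195 best=306, l++
l=6 r=18: min(15,20)*12=180 best=306, l++
l=7 r=18: min(10,20)*11=110 best=306, l++
l=8 r=18: min(1,20)*10=10 best=306, l++
l=9 r=18: min(17,20)*9=153 best=306, l++
l=10 r=18: min(15,20)*8=120 best=306, l++
l=11 r=18: min(14,20)*7=98 best=306, l++
l=12 r=18: min(5,20)*6=30 best=306, l++
l=13 r=18: min(13,20)*5=65 best=306, l++
l=14 r=18: min(2,20)*4=8 best=306, l++
l=15 r=18: min(6,20)*3=18 best=306, l++
l=16 r=18: min(20,20)*2=40 best=306, r--
l=16 r=17: min(20,3)*1=3 best=306, r--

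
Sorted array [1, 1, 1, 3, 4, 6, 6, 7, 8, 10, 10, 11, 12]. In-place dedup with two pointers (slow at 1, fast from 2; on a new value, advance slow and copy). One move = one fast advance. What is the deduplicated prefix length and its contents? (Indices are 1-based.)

slow=1 fast=2: a[fast]=1=a[slow] dup, fast++
slow=1 fast=3: a[fast]=1=a[slow] dup, fast++
slow=1 fast=4: a[fast]=3≠a[slow]=1 write a[2]=3, slow++,fast++
slow=2 fast=5: a[fast]=4≠a[slow]=3 write a[3]=4, slow++,fast++
slow=3 fast=6: a[fast]=6≠a[slow]=4 write a[4]=6, slow++,fast++
slow=4 fast=7: a[fast]=6=a[slow] dup, fast++
slow=4 fast=8: a[fast]=7≠a[slow]=6 write a[5]=7, slow++,fast++
slow=5 fast=9: a[fast]=8≠a[slow]=7 write a[6]=8, slow++,fast++
slow=6 fast=10: a[fast]=10≠a[slow]=8 write a[7]=10, slow++,fast++
slow=7 fast=11: a[fast]=10=a[slow] dup, fast++
slow=7 fast=12: a[fast]=11≠a[slow]=10 write a[8]=11, slow++,fast++
slow=8 fast=13: a[fast]=12≠a[slow]=11 write a[9]=12, slow++,fast++

length 9; prefix = [1, 3, 4, 6, 7, 8, 10, 11, 12]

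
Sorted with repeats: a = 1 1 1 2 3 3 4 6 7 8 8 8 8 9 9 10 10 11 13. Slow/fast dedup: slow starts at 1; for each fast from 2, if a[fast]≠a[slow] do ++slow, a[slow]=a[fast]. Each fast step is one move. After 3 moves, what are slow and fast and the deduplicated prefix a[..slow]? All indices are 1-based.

(s=1,f=2) a[fast]=1=a[slow] dup → fast++
(s=1,f=3) a[fast]=1=a[slow] dup → fast++
(s=1,f=4) a[fast]=2≠a[slow]=1 write a[2]=2 → slow++,fast++

slow=2, fast=5, prefix=[1, 2]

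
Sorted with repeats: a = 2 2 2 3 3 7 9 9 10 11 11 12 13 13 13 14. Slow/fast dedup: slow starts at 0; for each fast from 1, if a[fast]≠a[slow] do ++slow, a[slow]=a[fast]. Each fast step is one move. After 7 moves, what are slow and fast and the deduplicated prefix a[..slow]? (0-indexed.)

slow=0 fast=1: a[fast]=2=a[slow] dup, fast++
slow=0 fast=2: a[fast]=2=a[slow] dup, fast++
slow=0 fast=3: a[fast]=3≠a[slow]=2 write a[1]=3, slow++,fast++
slow=1 fast=4: a[fast]=3=a[slow] dup, fast++
slow=1 fast=5: a[fast]=7≠a[slow]=3 write a[2]=7, slow++,fast++
slow=2 fast=6: a[fast]=9≠a[slow]=7 write a[3]=9, slow++,fast++
slow=3 fast=7: a[fast]=9=a[slow] dup, fast++

slow=3, fast=8, prefix=[2, 3, 7, 9]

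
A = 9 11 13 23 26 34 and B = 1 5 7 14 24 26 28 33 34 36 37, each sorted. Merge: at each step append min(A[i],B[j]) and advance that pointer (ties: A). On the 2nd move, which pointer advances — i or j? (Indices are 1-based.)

[i=1,j=1] A[i]=9>B[j]=1 take 1 → j++
[i=1,j=2] A[i]=9>B[j]=5 take 5 → j++

j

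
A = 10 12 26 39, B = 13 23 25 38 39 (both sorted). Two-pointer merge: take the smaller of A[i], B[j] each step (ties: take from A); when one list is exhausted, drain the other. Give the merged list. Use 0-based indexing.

[10, 12, 13, 23, 25, 26, 38, 39, 39]

[i=0,j=0] A[i]=10<=B[j]=13 take 10 → i++
[i=1,j=0] A[i]=12<=B[j]=13 take 12 → i++
[i=2,j=0] A[i]=26>B[j]=13 take 13 → j++
[i=2,j=1] A[i]=26>B[j]=23 take 23 → j++
[i=2,j=2] A[i]=26>B[j]=25 take 25 → j++
[i=2,j=3] A[i]=26<=B[j]=38 take 26 → i++
[i=3,j=3] A[i]=39>B[j]=38 take 38 → j++
[i=3,j=4] A[i]=39<=B[j]=39 take 39 → i++
[i=4,j=4] A done, take B[j]=39 → j++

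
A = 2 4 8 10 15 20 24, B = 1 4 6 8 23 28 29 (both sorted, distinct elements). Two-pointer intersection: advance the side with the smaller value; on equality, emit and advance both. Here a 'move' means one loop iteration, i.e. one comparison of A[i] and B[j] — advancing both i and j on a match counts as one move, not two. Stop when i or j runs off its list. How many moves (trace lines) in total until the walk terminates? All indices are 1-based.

10 moves

[i=1,j=1] 2>1 → j++
[i=1,j=2] 2<4 → i++
[i=2,j=2] 4==4 emit → i++,j++
[i=3,j=3] 8>6 → j++
[i=3,j=4] 8==8 emit → i++,j++
[i=4,j=5] 10<23 → i++
[i=5,j=5] 15<23 → i++
[i=6,j=5] 20<23 → i++
[i=7,j=5] 24>23 → j++
[i=7,j=6] 24<28 → i++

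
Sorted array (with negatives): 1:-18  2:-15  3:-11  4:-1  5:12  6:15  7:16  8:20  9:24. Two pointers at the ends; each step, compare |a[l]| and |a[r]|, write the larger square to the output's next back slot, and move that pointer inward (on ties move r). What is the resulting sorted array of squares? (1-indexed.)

[1,9] |-18|<=|24| out[9]=576 → r--
[1,8] |-18|<=|20| out[8]=400 → r--
[1,7] |-18|>|16| out[7]=324 → l++
[2,7] |-15|<=|16| out[6]=256 → r--
[2,6] |-15|<=|15| out[5]=225 → r--
[2,5] |-15|>|12| out[4]=225 → l++
[3,5] |-11|<=|12| out[3]=144 → r--
[3,4] |-11|>|-1| out[2]=121 → l++
[4,4] |-1|<=|-1| out[1]=1 → r--

[1, 121, 144, 225, 225, 256, 324, 400, 576]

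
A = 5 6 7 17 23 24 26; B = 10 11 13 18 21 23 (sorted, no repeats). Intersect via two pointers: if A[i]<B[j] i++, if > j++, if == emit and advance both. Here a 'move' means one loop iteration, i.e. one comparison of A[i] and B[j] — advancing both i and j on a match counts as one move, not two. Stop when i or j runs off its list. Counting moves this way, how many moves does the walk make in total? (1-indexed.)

[i=1,j=1] 5<10 → i++
[i=2,j=1] 6<10 → i++
[i=3,j=1] 7<10 → i++
[i=4,j=1] 17>10 → j++
[i=4,j=2] 17>11 → j++
[i=4,j=3] 17>13 → j++
[i=4,j=4] 17<18 → i++
[i=5,j=4] 23>18 → j++
[i=5,j=5] 23>21 → j++
[i=5,j=6] 23==23 emit → i++,j++

10 moves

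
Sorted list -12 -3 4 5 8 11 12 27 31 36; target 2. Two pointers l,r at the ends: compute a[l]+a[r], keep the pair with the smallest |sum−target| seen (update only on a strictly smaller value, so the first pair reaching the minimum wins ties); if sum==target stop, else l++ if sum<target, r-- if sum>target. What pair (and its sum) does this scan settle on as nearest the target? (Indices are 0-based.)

pair (-3, 5) with sum 2 (|Δ|=0)

[0,9] -12+36=24 d=22 * → r--
[0,8] -12+31=19 d=17 * → r--
[0,7] -12+27=15 d=13 * → r--
[0,6] -12+12=0 d=2 * → l++
[1,6] -3+12=9 d=7 → r--
[1,5] -3+11=8 d=6 → r--
[1,4] -3+8=5 d=3 → r--
[1,3] -3+5=2 d=0 * → stop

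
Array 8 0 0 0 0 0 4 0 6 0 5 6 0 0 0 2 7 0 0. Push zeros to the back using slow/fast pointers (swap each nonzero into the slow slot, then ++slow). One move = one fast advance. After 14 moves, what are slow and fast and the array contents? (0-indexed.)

slow=5, fast=14, a=[8, 4, 6, 5, 6, 0, 0, 0, 0, 0, 0, 0, 0, 0, 0, 2, 7, 0, 0]

(s=0,f=0) a[fast]=8≠0 swap→a[0]=8 → slow++,fast++
(s=1,f=1) a[fast]=0 → fast++
(s=1,f=2) a[fast]=0 → fast++
(s=1,f=3) a[fast]=0 → fast++
(s=1,f=4) a[fast]=0 → fast++
(s=1,f=5) a[fast]=0 → fast++
(s=1,f=6) a[fast]=4≠0 swap→a[1]=4 → slow++,fast++
(s=2,f=7) a[fast]=0 → fast++
(s=2,f=8) a[fast]=6≠0 swap→a[2]=6 → slow++,fast++
(s=3,f=9) a[fast]=0 → fast++
(s=3,f=10) a[fast]=5≠0 swap→a[3]=5 → slow++,fast++
(s=4,f=11) a[fast]=6≠0 swap→a[4]=6 → slow++,fast++
(s=5,f=12) a[fast]=0 → fast++
(s=5,f=13) a[fast]=0 → fast++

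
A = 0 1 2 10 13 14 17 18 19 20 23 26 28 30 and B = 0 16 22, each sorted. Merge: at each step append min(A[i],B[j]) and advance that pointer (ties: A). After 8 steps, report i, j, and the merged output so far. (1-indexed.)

i=7, j=3, merged so far=[0, 0, 1, 2, 10, 13, 14, 16]

i=1 j=1: A[i]=0<=B[j]=0 take 0, i++
i=2 j=1: A[i]=1>B[j]=0 take 0, j++
i=2 j=2: A[i]=1<=B[j]=16 take 1, i++
i=3 j=2: A[i]=2<=B[j]=16 take 2, i++
i=4 j=2: A[i]=10<=B[j]=16 take 10, i++
i=5 j=2: A[i]=13<=B[j]=16 take 13, i++
i=6 j=2: A[i]=14<=B[j]=16 take 14, i++
i=7 j=2: A[i]=17>B[j]=16 take 16, j++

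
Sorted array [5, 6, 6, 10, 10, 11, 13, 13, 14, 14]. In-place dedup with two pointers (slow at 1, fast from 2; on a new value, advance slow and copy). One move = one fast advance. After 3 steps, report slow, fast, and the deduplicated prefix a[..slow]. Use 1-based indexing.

slow=3, fast=5, prefix=[5, 6, 10]

(s=1,f=2) a[fast]=6≠a[slow]=5 write a[2]=6 → slow++,fast++
(s=2,f=3) a[fast]=6=a[slow] dup → fast++
(s=2,f=4) a[fast]=10≠a[slow]=6 write a[3]=10 → slow++,fast++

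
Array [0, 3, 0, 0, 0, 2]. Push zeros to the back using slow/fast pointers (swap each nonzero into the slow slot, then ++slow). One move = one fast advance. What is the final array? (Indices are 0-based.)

(s=0,f=0) a[fast]=0 → fast++
(s=0,f=1) a[fast]=3≠0 swap→a[0]=3 → slow++,fast++
(s=1,f=2) a[fast]=0 → fast++
(s=1,f=3) a[fast]=0 → fast++
(s=1,f=4) a[fast]=0 → fast++
(s=1,f=5) a[fast]=2≠0 swap→a[1]=2 → slow++,fast++

[3, 2, 0, 0, 0, 0]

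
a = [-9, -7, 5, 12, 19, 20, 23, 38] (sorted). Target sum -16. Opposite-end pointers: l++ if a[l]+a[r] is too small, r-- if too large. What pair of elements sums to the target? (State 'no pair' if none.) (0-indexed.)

(-9, -7)

l=0 r=7: -9+38=29 >-16, r--
l=0 r=6: -9+23=14 >-16, r--
l=0 r=5: -9+20=11 >-16, r--
l=0 r=4: -9+19=10 >-16, r--
l=0 r=3: -9+12=3 >-16, r--
l=0 r=2: -9+5=-4 >-16, r--
l=0 r=1: -9+-7=-16, found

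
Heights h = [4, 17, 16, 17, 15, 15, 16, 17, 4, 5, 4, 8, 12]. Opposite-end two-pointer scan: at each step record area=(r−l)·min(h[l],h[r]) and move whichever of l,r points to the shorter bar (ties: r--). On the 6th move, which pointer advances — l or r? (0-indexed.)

r

[0,12] min(4,12)*12=48 best=48 * → l++
[1,12] min(17,12)*11=132 best=132 * → r--
[1,11] min(17,8)*10=80 best=132 → r--
[1,10] min(17,4)*9=36 best=132 → r--
[1,9] min(17,5)*8=40 best=132 → r--
[1,8] min(17,4)*7=28 best=132 → r--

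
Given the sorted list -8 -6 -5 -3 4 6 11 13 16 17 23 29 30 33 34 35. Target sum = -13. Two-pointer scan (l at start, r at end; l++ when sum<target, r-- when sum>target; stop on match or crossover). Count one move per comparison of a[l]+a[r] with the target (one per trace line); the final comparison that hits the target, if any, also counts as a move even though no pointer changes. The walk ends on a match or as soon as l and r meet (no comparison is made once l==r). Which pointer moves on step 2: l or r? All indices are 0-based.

r

l=0 r=15: -8+35=27 >-13, r--
l=0 r=14: -8+34=26 >-13, r--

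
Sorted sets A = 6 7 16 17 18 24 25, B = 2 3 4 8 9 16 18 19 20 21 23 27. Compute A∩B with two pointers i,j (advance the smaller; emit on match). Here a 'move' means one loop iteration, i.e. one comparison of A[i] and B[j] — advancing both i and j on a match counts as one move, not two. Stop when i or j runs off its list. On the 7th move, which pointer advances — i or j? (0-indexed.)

j

[i=0,j=0] 6>2 → j++
[i=0,j=1] 6>3 → j++
[i=0,j=2] 6>4 → j++
[i=0,j=3] 6<8 → i++
[i=1,j=3] 7<8 → i++
[i=2,j=3] 16>8 → j++
[i=2,j=4] 16>9 → j++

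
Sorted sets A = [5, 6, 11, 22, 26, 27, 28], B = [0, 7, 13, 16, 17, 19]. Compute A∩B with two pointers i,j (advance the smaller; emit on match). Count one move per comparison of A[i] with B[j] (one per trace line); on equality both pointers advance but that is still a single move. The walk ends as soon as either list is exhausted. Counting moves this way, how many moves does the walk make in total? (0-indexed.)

9 moves

[i=0,j=0] 5>0 → j++
[i=0,j=1] 5<7 → i++
[i=1,j=1] 6<7 → i++
[i=2,j=1] 11>7 → j++
[i=2,j=2] 11<13 → i++
[i=3,j=2] 22>13 → j++
[i=3,j=3] 22>16 → j++
[i=3,j=4] 22>17 → j++
[i=3,j=5] 22>19 → j++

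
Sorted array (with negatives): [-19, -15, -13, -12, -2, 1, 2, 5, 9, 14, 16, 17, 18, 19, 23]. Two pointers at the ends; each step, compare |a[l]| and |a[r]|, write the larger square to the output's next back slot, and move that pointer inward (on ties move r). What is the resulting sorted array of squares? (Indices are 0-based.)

[0,14] |-19|<=|23| out[14]=529 → r--
[0,13] |-19|<=|19| out[13]=361 → r--
[0,12] |-19|>|18| out[12]=361 → l++
[1,12] |-15|<=|18| out[11]=324 → r--
[1,11] |-15|<=|17| out[10]=289 → r--
[1,10] |-15|<=|16| out[9]=256 → r--
[1,9] |-15|>|14| out[8]=225 → l++
[2,9] |-13|<=|14| out[7]=196 → r--
[2,8] |-13|>|9| out[6]=169 → l++
[3,8] |-12|>|9| out[5]=144 → l++
[4,8] |-2|<=|9| out[4]=81 → r--
[4,7] |-2|<=|5| out[3]=25 → r--
[4,6] |-2|<=|2| out[2]=4 → r--
[4,5] |-2|>|1| out[1]=4 → l++
[5,5] |1|<=|1| out[0]=1 → r--

[1, 4, 4, 25, 81, 144, 169, 196, 225, 256, 289, 324, 361, 361, 529]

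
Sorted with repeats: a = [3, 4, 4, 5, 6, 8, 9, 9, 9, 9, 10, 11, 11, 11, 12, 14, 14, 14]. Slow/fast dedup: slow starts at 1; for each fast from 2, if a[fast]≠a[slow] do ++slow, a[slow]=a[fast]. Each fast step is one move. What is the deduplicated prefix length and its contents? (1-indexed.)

slow=1 fast=2: a[fast]=4≠a[slow]=3 write a[2]=4, slow++,fast++
slow=2 fast=3: a[fast]=4=a[slow] dup, fast++
slow=2 fast=4: a[fast]=5≠a[slow]=4 write a[3]=5, slow++,fast++
slow=3 fast=5: a[fast]=6≠a[slow]=5 write a[4]=6, slow++,fast++
slow=4 fast=6: a[fast]=8≠a[slow]=6 write a[5]=8, slow++,fast++
slow=5 fast=7: a[fast]=9≠a[slow]=8 write a[6]=9, slow++,fast++
slow=6 fast=8: a[fast]=9=a[slow] dup, fast++
slow=6 fast=9: a[fast]=9=a[slow] dup, fast++
slow=6 fast=10: a[fast]=9=a[slow] dup, fast++
slow=6 fast=11: a[fast]=10≠a[slow]=9 write a[7]=10, slow++,fast++
slow=7 fast=12: a[fast]=11≠a[slow]=10 write a[8]=11, slow++,fast++
slow=8 fast=13: a[fast]=11=a[slow] dup, fast++
slow=8 fast=14: a[fast]=11=a[slow] dup, fast++
slow=8 fast=15: a[fast]=12≠a[slow]=11 write a[9]=12, slow++,fast++
slow=9 fast=16: a[fast]=14≠a[slow]=12 write a[10]=14, slow++,fast++
slow=10 fast=17: a[fast]=14=a[slow] dup, fast++
slow=10 fast=18: a[fast]=14=a[slow] dup, fast++

length 10; prefix = [3, 4, 5, 6, 8, 9, 10, 11, 12, 14]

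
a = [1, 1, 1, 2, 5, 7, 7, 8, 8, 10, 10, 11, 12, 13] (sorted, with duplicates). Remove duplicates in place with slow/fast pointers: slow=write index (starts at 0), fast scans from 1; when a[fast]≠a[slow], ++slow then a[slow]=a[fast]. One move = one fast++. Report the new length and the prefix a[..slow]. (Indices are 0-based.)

(s=0,f=1) a[fast]=1=a[slow] dup → fast++
(s=0,f=2) a[fast]=1=a[slow] dup → fast++
(s=0,f=3) a[fast]=2≠a[slow]=1 write a[1]=2 → slow++,fast++
(s=1,f=4) a[fast]=5≠a[slow]=2 write a[2]=5 → slow++,fast++
(s=2,f=5) a[fast]=7≠a[slow]=5 write a[3]=7 → slow++,fast++
(s=3,f=6) a[fast]=7=a[slow] dup → fast++
(s=3,f=7) a[fast]=8≠a[slow]=7 write a[4]=8 → slow++,fast++
(s=4,f=8) a[fast]=8=a[slow] dup → fast++
(s=4,f=9) a[fast]=10≠a[slow]=8 write a[5]=10 → slow++,fast++
(s=5,f=10) a[fast]=10=a[slow] dup → fast++
(s=5,f=11) a[fast]=11≠a[slow]=10 write a[6]=11 → slow++,fast++
(s=6,f=12) a[fast]=12≠a[slow]=11 write a[7]=12 → slow++,fast++
(s=7,f=13) a[fast]=13≠a[slow]=12 write a[8]=13 → slow++,fast++

length 9; prefix = [1, 2, 5, 7, 8, 10, 11, 12, 13]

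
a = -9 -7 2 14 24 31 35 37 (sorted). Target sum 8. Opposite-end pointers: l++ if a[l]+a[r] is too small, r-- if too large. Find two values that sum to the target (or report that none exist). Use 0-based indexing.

no pair

[0,7] -9+37=28 >8 → r--
[0,6] -9+35=26 >8 → r--
[0,5] -9+31=22 >8 → r--
[0,4] -9+24=15 >8 → r--
[0,3] -9+14=5 <8 → l++
[1,3] -7+14=7 <8 → l++
[2,3] 2+14=16 >8 → r--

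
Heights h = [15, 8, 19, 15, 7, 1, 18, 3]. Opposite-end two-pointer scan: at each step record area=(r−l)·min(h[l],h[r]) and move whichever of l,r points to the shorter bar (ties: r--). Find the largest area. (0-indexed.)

l=0 r=7: min(15,3)*7=21 best=21 *, r--
l=0 r=6: min(15,18)*6=90 best=90 *, l++
l=1 r=6: min(8,18)*5=40 best=90, l++
l=2 r=6: min(19,18)*4=72 best=90, r--
l=2 r=5: min(19,1)*3=3 best=90, r--
l=2 r=4: min(19,7)*2=14 best=90, r--
l=2 r=3: min(19,15)*1=15 best=90, r--

max area = 90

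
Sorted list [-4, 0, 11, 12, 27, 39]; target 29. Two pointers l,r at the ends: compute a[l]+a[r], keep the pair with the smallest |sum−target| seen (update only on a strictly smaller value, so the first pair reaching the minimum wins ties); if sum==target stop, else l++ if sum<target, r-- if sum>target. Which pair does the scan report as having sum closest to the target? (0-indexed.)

[0,5] -4+39=35 d=6 * → r--
[0,4] -4+27=23 d=6 → l++
[1,4] 0+27=27 d=2 * → l++
[2,4] 11+27=38 d=9 → r--
[2,3] 11+12=23 d=6 → l++

pair (0, 27) with sum 27 (|Δ|=2)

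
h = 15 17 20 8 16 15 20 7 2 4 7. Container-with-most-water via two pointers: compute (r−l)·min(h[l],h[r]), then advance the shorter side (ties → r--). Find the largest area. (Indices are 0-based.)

max area = 90

[0,10] min(15,7)*10=70 best=70 * → r--
[0,9] min(15,4)*9=36 best=70 → r--
[0,8] min(15,2)*8=16 best=70 → r--
[0,7] min(15,7)*7=49 best=70 → r--
[0,6] min(15,20)*6=90 best=90 * → l++
[1,6] min(17,20)*5=85 best=90 → l++
[2,6] min(20,20)*4=80 best=90 → r--
[2,5] min(20,15)*3=45 best=90 → r--
[2,4] min(20,16)*2=32 best=90 → r--
[2,3] min(20,8)*1=8 best=90 → r--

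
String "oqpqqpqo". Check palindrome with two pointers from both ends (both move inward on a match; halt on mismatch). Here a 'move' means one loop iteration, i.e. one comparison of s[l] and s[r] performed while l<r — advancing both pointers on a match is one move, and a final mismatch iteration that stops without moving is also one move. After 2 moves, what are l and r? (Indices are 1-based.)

[1,8] 'o'=='o' → l++,r--
[2,7] 'q'=='q' → l++,r--

l=3, r=6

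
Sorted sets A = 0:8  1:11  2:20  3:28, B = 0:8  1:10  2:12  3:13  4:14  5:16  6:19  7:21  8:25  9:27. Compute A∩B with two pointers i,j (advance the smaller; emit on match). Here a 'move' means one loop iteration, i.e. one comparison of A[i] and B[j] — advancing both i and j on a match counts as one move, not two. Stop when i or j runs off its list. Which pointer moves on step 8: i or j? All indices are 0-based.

i=0 j=0: 8==8 emit, i++,j++
i=1 j=1: 11>10, j++
i=1 j=2: 11<12, i++
i=2 j=2: 20>12, j++
i=2 j=3: 20>13, j++
i=2 j=4: 20>14, j++
i=2 j=5: 20>16, j++
i=2 j=6: 20>19, j++

j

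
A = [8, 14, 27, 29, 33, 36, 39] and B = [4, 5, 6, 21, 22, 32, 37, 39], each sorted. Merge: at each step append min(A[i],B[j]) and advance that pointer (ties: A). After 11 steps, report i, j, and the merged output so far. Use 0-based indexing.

i=0 j=0: A[i]=8>B[j]=4 take 4, j++
i=0 j=1: A[i]=8>B[j]=5 take 5, j++
i=0 j=2: A[i]=8>B[j]=6 take 6, j++
i=0 j=3: A[i]=8<=B[j]=21 take 8, i++
i=1 j=3: A[i]=14<=B[j]=21 take 14, i++
i=2 j=3: A[i]=27>B[j]=21 take 21, j++
i=2 j=4: A[i]=27>B[j]=22 take 22, j++
i=2 j=5: A[i]=27<=B[j]=32 take 27, i++
i=3 j=5: A[i]=29<=B[j]=32 take 29, i++
i=4 j=5: A[i]=33>B[j]=32 take 32, j++
i=4 j=6: A[i]=33<=B[j]=37 take 33, i++

i=5, j=6, merged so far=[4, 5, 6, 8, 14, 21, 22, 27, 29, 32, 33]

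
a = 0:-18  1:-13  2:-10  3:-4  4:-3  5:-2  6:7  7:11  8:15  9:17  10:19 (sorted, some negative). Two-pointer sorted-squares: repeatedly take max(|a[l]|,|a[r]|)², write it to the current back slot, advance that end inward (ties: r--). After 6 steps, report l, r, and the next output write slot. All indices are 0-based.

[0,10] |-18|<=|19| out[10]=361 → r--
[0,9] |-18|>|17| out[9]=324 → l++
[1,9] |-13|<=|17| out[8]=289 → r--
[1,8] |-13|<=|15| out[7]=225 → r--
[1,7] |-13|>|11| out[6]=169 → l++
[2,7] |-10|<=|11| out[5]=121 → r--

l=2, r=6, next write slot=4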